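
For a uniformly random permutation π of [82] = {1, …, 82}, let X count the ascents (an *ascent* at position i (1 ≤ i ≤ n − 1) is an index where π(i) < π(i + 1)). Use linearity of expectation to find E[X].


Write X = Σ X_I over i = 1, …, 81, with X_I the indicator of one ascent.
There are 81 indicators.
For each fixed i, the pair (π(i), π(i+1)) is a uniformly random ordered pair of distinct values from {1, …, 82}; by symmetry P[π(i) < π(i+1)] = 1/2.
By linearity: E[X] = 81 · (1/2) = (82 − 1) · (1/2) = 81/2 ≈ 40.500000.

E[X] = 81/2 = 40.500000.


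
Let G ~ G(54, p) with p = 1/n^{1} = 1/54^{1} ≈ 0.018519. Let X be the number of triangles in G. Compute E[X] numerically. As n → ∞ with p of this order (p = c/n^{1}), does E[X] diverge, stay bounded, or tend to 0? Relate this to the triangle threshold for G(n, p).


Number of potential triangles: C(54, 3) = 24804.
Each occurs with probability p³ ≈ (0.018519)³ ≈ 6.3506579e-06.
By linearity: E[X] = C(54, 3)·p³ ≈ 24804 · 6.3506579e-06 ≈ 0.15752.
Here α = 1, so p = 1/n is exactly at the triangle threshold p ~ 1/n. Asymptotically E[X] → c³/6 = 1³/6 = 1/6 ≈ 0.16667, a bounded constant. In this regime the triangle count is asymptotically Poisson(c³/6).

E[X] ≈ 0.15752; in regime p = Θ(1/n^{1}) E[X] stays bounded (at the triangle threshold p ~ 1/n).


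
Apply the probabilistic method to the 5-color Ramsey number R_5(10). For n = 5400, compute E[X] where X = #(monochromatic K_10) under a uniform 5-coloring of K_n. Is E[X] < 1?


E[X] = C(5400, 10) · 5^{1 − 45} = 5761735538961887279463031445160 · 5^{−44} = 5761735538961887279463031445160/5684341886080801486968994140625.
As a reduced fraction: E[X] = 1152347107792377455892606289032/1136868377216160297393798828125 ≈ 1.0136152.
Is E[X] < 1? NO.
Since E[X] ≥ 1, the first-moment bound is inconclusive at n = 5400; it does NOT by itself certify R_5(10) > 5400.

E[X] = 1152347107792377455892606289032/1136868377216160297393798828125 ≈ 1.0136152; E[X] ≥ 1; first-moment method inconclusive here.


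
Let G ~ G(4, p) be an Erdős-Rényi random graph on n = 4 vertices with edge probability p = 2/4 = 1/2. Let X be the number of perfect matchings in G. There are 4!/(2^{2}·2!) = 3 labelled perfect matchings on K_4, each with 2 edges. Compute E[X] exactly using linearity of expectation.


K_4 has 4!/(2^{2}·2!) = 3 labelled perfect matchings.
For each such perfect matching H, let X_H = 1 if all 2 edges of H are present in G. Then P[X_H = 1] = p^{2} = (1/2)^{2} = 1/4.
Summing the indicators: E[X] = Σ_H E[X_H] = 3 · p^{2} = 3 · 1/4 = 3/4.
Numerically: E[X] ≈ 0.75.

E[X] = 3 · (1/2)^{2} = 3/4 ≈ 0.75.


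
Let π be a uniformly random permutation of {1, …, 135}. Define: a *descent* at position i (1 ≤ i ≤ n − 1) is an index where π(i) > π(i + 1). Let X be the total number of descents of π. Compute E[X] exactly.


Write X = Σ X_I over i = 1, …, 134, with X_I the indicator of one descent.
There are 134 indicators.
For each fixed i, the pair (π(i), π(i+1)) is a uniformly random ordered pair of distinct values from {1, …, 135}; by symmetry P[π(i) > π(i+1)] = 1/2.
By linearity: E[X] = 134 · (1/2) = (135 − 1) · (1/2) = 67 ≈ 67.000.

E[X] = 67 = 67.000.


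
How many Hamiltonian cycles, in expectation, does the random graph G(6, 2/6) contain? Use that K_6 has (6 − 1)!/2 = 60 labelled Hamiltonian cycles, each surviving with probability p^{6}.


K_6 has (6 − 1)!/2 = 60 labelled Hamiltonian cycles.
For each such Hamiltonian cycle H, let X_H = 1 if all 6 edges of H are present in G. Then P[X_H = 1] = p^{6} = (1/3)^{6} = 1/729.
By linearity: E[X] = Σ_H E[X_H] = 60 · p^{6} = 60 · 1/729 = 20/243.
Numerically: E[X] ≈ 0.0823045.

E[X] = 60 · (1/3)^{6} = 20/243 ≈ 0.0823045.


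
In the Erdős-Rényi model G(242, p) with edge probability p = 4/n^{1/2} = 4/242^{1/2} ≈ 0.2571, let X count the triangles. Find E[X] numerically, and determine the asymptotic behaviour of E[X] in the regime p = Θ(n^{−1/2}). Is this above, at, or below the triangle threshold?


Number of potential triangles: C(242, 3) = 2332880.
Each occurs with probability p³ ≈ (0.2571)³ ≈ 1.700031e-02.
By linearity: E[X] = C(242, 3)·p³ ≈ 2332880 · 1.700031e-02 ≈ 39659.6909.
Since α = 1/2 < 1, p = c/n^{1/2} ≫ 1/n is above the triangle threshold p ~ 1/n. Asymptotically E[X] ~ (c³/6)·n^{3(1−α)} = (4³/6)·n^{1.5} → ∞; triangles are abundant w.h.p.

E[X] ≈ 39659.6909; in regime p = Θ(1/n^{1/2}) E[X] diverges (above the triangle threshold p ~ 1/n).


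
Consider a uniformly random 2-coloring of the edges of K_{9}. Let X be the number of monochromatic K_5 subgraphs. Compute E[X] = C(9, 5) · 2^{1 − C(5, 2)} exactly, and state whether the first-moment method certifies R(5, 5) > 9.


E[X] = C(9, 5) · 2^{1 − 10} = 126 · 2^{−9} = 126/512.
As a reduced fraction: E[X] = 63/256 ≈ 0.24609.
Is E[X] < 1? YES.
Since E[X] < 1, there exists a 2-coloring of K_{9} with no monochromatic K_5; hence R(5, 5) > 9.

E[X] = 63/256 ≈ 0.24609; E[X] < 1, so R(5, 5) > 9.


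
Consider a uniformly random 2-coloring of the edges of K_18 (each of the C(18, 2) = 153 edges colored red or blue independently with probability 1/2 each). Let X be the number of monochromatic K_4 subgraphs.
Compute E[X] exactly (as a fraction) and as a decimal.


Let X = Σ_S X_S over the C(18, 4) = 3060 subsets S of size 4, where X_S = 1 if the K_4 on S is monochromatic.
For a fixed S, the K_4 on S has C(4, 2) = 6 edges. P[all 6 edges red] = (1/2)^6, and likewise for blue, so P[monochromatic] = 2·(1/2)^6 = 2^{1 − 6} = 1/32.
By linearity: E[X] = C(18, 4) · 2^{1 − 6} = 3060 · 1/32 = 765/8.
Numerically: E[X] ≈ 95.6250.

E[X] = C(18,4)·2^(1−C(4,2)) = 765/8 ≈ 95.6250.


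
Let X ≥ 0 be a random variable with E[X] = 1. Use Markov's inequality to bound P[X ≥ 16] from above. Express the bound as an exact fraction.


μ = E[X] = 1, a = 16.
Markov: P[X ≥ 16] ≤ μ/a = (1)/16 = 1/16.
Numerically: ≈ 0.0625.
(Since a = 16 > μ = 1.0000, the bound 1/16 is < 1 and informative.)

P[X ≥ 16] ≤ 1/16 ≈ 0.0625.


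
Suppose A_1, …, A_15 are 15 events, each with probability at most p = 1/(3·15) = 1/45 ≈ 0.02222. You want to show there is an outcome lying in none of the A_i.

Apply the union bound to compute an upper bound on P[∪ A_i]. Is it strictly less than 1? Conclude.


Union bound: P[∪_{i=1}^{15} A_i] ≤ Σ_i P[A_i] ≤ 15·p = 15·(1/45) = 1/3.
Numerically: 1/3 ≈ 0.33333.
Is 1/3 < 1? YES.
Since P[∪ A_i] ≤ 1/3 < 1, the complement has P[∩ A_i^c] ≥ 1 − 1/3 = 2/3 > 0, so some outcome avoids every A_i.

15·p = 1/3 ≈ 0.33333; existence CERTIFIED by the union bound.


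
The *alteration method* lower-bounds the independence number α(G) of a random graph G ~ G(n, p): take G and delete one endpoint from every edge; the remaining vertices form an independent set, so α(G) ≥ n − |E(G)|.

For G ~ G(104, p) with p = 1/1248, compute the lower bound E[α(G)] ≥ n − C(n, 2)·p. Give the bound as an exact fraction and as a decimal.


E[|E(G)|] = C(104, 2)·p = 5356 · (1/1248) = 103/24.
E[α(G)] ≥ n − E[|E(G)|] = 104 − 103/24 = 2393/24.
Numerically: ≈ 99.7083.
(This is only a lower bound; the true E[α(G)] may be larger.)

E[α(G)] ≥ 2393/24 ≈ 99.7083.


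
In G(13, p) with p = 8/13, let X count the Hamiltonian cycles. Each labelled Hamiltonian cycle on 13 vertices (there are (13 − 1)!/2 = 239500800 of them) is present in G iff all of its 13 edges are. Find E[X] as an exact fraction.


K_13 has (13 − 1)!/2 = 239500800 labelled Hamiltonian cycles.
For each such Hamiltonian cycle H, let X_H = 1 if all 13 edges of H are present in G. Then P[X_H = 1] = p^{13} = (8/13)^{13} = 549755813888/302875106592253.
Summing the indicators: E[X] = Σ_H E[X_H] = 239500800 · p^{13} = 239500800 · 549755813888/302875106592253 = 131666957230827110400/302875106592253.
Numerically: E[X] ≈ 434724.

E[X] = 239500800 · (8/13)^{13} = 131666957230827110400/302875106592253 ≈ 434724.


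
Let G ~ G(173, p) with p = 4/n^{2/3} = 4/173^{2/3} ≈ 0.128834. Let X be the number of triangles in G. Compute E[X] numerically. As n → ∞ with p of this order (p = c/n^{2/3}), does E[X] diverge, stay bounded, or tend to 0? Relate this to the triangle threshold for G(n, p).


Number of potential triangles: C(173, 3) = 848046.
Each occurs with probability p³ ≈ (0.128834)³ ≈ 2.13839420e-03.
By linearity: E[X] = C(173, 3)·p³ ≈ 848046 · 2.13839420e-03 ≈ 1813.456647.
Since α = 2/3 < 1, p = c/n^{2/3} ≫ 1/n is above the triangle threshold p ~ 1/n. Asymptotically E[X] ~ (c³/6)·n^{3(1−α)} = (4³/6)·n^{1} → ∞; triangles are abundant w.h.p.

E[X] ≈ 1813.456647; in regime p = Θ(1/n^{2/3}) E[X] diverges (above the triangle threshold p ~ 1/n).


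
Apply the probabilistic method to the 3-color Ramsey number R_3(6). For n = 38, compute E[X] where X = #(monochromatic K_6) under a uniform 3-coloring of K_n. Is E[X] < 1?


E[X] = C(38, 6) · 3^{1 − 15} = 2760681 · 3^{−14} = 2760681/4782969.
As a reduced fraction: E[X] = 920227/1594323 ≈ 0.5771898.
Is E[X] < 1? YES.
Since E[X] < 1, there exists a 3-coloring of K_{38} with no monochromatic K_6; hence R_3(6) > 38.

E[X] = 920227/1594323 ≈ 0.5771898; E[X] < 1, so R_3(6) > 38.


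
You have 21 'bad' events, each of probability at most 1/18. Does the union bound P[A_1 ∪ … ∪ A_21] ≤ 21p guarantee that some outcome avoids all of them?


Union bound: P[∪_{i=1}^{21} A_i] ≤ Σ_i P[A_i] ≤ 21·p = 21·(1/18) = 7/6.
Numerically: 7/6 ≈ 1.1667.
Is 7/6 < 1? NO.
Since the bound 7/6 is ≥ 1, the union bound is uninformative here; it does NOT by itself certify existence.

21·p = 7/6 ≈ 1.1667; existence NOT certified by the union bound.


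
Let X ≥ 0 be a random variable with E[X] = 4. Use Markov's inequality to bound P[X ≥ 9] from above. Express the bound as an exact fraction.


μ = E[X] = 4, a = 9.
Markov: P[X ≥ 9] ≤ μ/a = (4)/9 = 4/9.
Numerically: ≈ 0.4444.
(Since a = 9 > μ = 4.0000, the bound 4/9 is < 1 and informative.)

P[X ≥ 9] ≤ 4/9 ≈ 0.4444.


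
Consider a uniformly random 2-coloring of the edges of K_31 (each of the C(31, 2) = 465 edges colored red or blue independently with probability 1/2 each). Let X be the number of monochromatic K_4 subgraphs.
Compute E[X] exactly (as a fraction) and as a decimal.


Let X = Σ_S X_S over the C(31, 4) = 31465 subsets S of size 4, where X_S = 1 if the K_4 on S is monochromatic.
For a fixed S, the K_4 on S has C(4, 2) = 6 edges. P[all 6 edges red] = (1/2)^6, and likewise for blue, so P[monochromatic] = 2·(1/2)^6 = 2^{1 − 6} = 1/32.
Summing: E[X] = C(31, 4) · 2^{1 − 6} = 31465 · 1/32 = 31465/32.
Numerically: E[X] ≈ 983.28125.

E[X] = C(31,4)·2^(1−C(4,2)) = 31465/32 ≈ 983.28125.


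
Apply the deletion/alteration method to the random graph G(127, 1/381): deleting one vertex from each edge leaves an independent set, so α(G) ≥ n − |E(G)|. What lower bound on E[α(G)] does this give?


E[|E(G)|] = C(127, 2)·p = 8001 · (1/381) = 21.
E[α(G)] ≥ n − E[|E(G)|] = 127 − 21 = 106.
Numerically: ≈ 106.00000.
(This is only a lower bound; the true E[α(G)] may be larger.)

E[α(G)] ≥ 106 ≈ 106.00000.


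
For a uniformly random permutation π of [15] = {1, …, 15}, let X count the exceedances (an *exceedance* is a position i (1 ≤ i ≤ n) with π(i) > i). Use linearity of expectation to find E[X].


Write X = Σ_{i=1}^{15} X_i, where X_i = 1_{π(i) > i}.
For each fixed i, π(i) is uniform over {1, …, 15} (marginal of a uniform permutation), so P[π(i) > i] = (n − i)/n. Summing: Σ_{i=1}^{15} (n − i)/n = (0 + 1 + … + 14)/15 = 15(15 − 1)/(2·15) = (15 − 1)/2.
Hence E[X] = Σ_{i=1}^{15} (15 − i)/15 = 7 ≈ 7.0000.

E[X] = 7 = 7.0000.


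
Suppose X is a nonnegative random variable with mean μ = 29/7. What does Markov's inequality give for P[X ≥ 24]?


μ = E[X] = 29/7, a = 24.
Markov: P[X ≥ 24] ≤ μ/a = (29/7)/24 = 29/168.
Numerically: ≈ 0.1726.
(Since a = 24 > μ = 4.1429, the bound 29/168 is < 1 and informative.)

P[X ≥ 24] ≤ 29/168 ≈ 0.1726.


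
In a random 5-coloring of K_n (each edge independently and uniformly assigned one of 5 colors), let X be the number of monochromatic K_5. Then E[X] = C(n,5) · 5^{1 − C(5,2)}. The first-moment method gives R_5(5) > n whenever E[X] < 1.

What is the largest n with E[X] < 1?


We need C(n, 5) · 5^{1 − 10} < 1, i.e. C(n, 5) < 5^{10 − 1} = 1953125.
Check values of n near the boundary:
  n = 47: C(47, 5) = 1533939; 1533939 < 1953125? YES
  n = 48: C(48, 5) = 1712304; 1712304 < 1953125? YES
  n = 49: C(49, 5) = 1906884; 1906884 < 1953125? YES
  n = 50: C(50, 5) = 2118760; 2118760 < 1953125? NO
  n = 51: C(51, 5) = 2349060; 2349060 < 1953125? NO
The largest n with C(n, 5) < 1953125 is n = 49 (where E[X] = 1906884/1953125 ≈ 0.976). Hence R_5(5) > 49, i.e. R_5(5) ≥ 50.

Largest n = 49; hence R_5(5) > 49.


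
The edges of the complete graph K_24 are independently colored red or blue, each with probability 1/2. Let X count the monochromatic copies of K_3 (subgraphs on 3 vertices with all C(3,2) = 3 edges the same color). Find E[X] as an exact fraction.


Let X = Σ_S X_S over the C(24, 3) = 2024 subsets S of size 3, where X_S = 1 if the K_3 on S is monochromatic.
For a fixed S, the K_3 on S has C(3, 2) = 3 edges. P[all 3 edges red] = (1/2)^3, and likewise for blue, so P[monochromatic] = 2·(1/2)^3 = 2^{1 − 3} = 1/4.
By linearity: E[X] = C(24, 3) · 2^{1 − 3} = 2024 · 1/4 = 506.
Numerically: E[X] ≈ 506.000000.

E[X] = C(24,3)·2^(1−C(3,2)) = 506 ≈ 506.000000.


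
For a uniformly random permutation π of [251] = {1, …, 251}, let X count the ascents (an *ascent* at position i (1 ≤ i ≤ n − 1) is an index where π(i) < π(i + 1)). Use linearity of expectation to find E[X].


Write X = Σ X_I over i = 1, …, 250, with X_I the indicator of one ascent.
There are 250 indicators.
For each fixed i, the pair (π(i), π(i+1)) is a uniformly random ordered pair of distinct values from {1, …, 251}; by symmetry P[π(i) < π(i+1)] = 1/2.
By linearity: E[X] = 250 · (1/2) = (251 − 1) · (1/2) = 125 ≈ 125.000000.

E[X] = 125 = 125.000000.


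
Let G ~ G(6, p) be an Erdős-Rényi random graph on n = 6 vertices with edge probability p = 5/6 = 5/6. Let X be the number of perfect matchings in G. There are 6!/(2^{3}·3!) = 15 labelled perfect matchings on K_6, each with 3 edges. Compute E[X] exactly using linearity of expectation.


K_6 has 6!/(2^{3}·3!) = 15 labelled perfect matchings.
For each such perfect matching H, let X_H = 1 if all 3 edges of H are present in G. Then P[X_H = 1] = p^{3} = (5/6)^{3} = 125/216.
By linearity of expectation: E[X] = Σ_H E[X_H] = 15 · p^{3} = 15 · 125/216 = 625/72.
Numerically: E[X] ≈ 8.681.

E[X] = 15 · (5/6)^{3} = 625/72 ≈ 8.681.


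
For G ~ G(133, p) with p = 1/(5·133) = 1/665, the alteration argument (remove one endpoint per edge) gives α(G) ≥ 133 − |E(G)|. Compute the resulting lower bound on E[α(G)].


E[|E(G)|] = C(133, 2)·p = 8778 · (1/665) = 66/5.
E[α(G)] ≥ n − E[|E(G)|] = 133 − 66/5 = 599/5.
Numerically: ≈ 119.80000.
(This is only a lower bound; the true E[α(G)] may be larger.)

E[α(G)] ≥ 599/5 ≈ 119.80000.


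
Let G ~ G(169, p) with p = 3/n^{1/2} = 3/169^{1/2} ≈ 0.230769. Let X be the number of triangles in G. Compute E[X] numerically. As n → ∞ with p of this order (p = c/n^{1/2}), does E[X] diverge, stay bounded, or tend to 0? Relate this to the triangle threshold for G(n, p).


Number of potential triangles: C(169, 3) = 790244.
Each occurs with probability p³ ≈ (0.230769)³ ≈ 1.22894857e-02.
By linearity: E[X] = C(169, 3)·p³ ≈ 790244 · 1.22894857e-02 ≈ 9711.692308.
Since α = 1/2 < 1, p = c/n^{1/2} ≫ 1/n is above the triangle threshold p ~ 1/n. Asymptotically E[X] ~ (c³/6)·n^{3(1−α)} = (3³/6)·n^{1.5} → ∞; triangles are abundant w.h.p.

E[X] ≈ 9711.692308; in regime p = Θ(1/n^{1/2}) E[X] diverges (above the triangle threshold p ~ 1/n).


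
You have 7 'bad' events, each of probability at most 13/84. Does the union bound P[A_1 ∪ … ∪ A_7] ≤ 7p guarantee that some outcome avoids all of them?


Union bound: P[∪_{i=1}^{7} A_i] ≤ Σ_i P[A_i] ≤ 7·p = 7·(13/84) = 13/12.
Numerically: 13/12 ≈ 1.083333.
Is 13/12 < 1? NO.
Since the bound 13/12 is ≥ 1, the union bound is uninformative here; it does NOT by itself certify existence.

7·p = 13/12 ≈ 1.083333; existence NOT certified by the union bound.


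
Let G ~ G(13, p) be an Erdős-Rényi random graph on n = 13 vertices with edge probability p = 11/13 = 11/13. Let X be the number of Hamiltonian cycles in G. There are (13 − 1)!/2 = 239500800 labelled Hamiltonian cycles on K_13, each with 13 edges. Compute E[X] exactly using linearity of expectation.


K_13 has (13 − 1)!/2 = 239500800 labelled Hamiltonian cycles.
For each such Hamiltonian cycle H, let X_H = 1 if all 13 edges of H are present in G. Then P[X_H = 1] = p^{13} = (11/13)^{13} = 34522712143931/302875106592253.
By linearity of expectation: E[X] = Σ_H E[X_H] = 239500800 · p^{13} = 239500800 · 34522712143931/302875106592253 = 8268217176641189644800/302875106592253.
Numerically: E[X] ≈ 2.73e+07.

E[X] = 239500800 · (11/13)^{13} = 8268217176641189644800/302875106592253 ≈ 2.73e+07.


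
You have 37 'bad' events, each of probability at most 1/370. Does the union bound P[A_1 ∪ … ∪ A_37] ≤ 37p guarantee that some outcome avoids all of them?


Union bound: P[∪_{i=1}^{37} A_i] ≤ Σ_i P[A_i] ≤ 37·p = 37·(1/370) = 1/10.
Numerically: 1/10 ≈ 0.100.
Is 1/10 < 1? YES.
Since P[∪ A_i] ≤ 1/10 < 1, the complement has P[∩ A_i^c] ≥ 1 − 1/10 = 9/10 > 0, so some outcome avoids every A_i.

37·p = 1/10 ≈ 0.100; existence CERTIFIED by the union bound.


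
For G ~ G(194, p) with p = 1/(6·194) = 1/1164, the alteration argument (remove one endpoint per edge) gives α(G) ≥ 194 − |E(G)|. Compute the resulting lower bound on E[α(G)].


E[|E(G)|] = C(194, 2)·p = 18721 · (1/1164) = 193/12.
E[α(G)] ≥ n − E[|E(G)|] = 194 − 193/12 = 2135/12.
Numerically: ≈ 177.91667.
(This is only a lower bound; the true E[α(G)] may be larger.)

E[α(G)] ≥ 2135/12 ≈ 177.91667.


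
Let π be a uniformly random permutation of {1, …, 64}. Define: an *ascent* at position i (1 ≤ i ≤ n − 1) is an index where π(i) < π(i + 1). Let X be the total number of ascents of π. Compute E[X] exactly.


Write X = Σ X_I over i = 1, …, 63, with X_I the indicator of one ascent.
There are 63 indicators.
For each fixed i, the pair (π(i), π(i+1)) is a uniformly random ordered pair of distinct values from {1, …, 64}; by symmetry P[π(i) < π(i+1)] = 1/2.
By linearity: E[X] = 63 · (1/2) = (64 − 1) · (1/2) = 63/2 ≈ 31.500.

E[X] = 63/2 = 31.500.


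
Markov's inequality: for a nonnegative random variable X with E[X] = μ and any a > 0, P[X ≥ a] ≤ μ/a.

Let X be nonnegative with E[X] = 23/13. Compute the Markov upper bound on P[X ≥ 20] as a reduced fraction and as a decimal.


μ = E[X] = 23/13, a = 20.
Markov: P[X ≥ 20] ≤ μ/a = (23/13)/20 = 23/260.
Numerically: ≈ 0.088462.
(Since a = 20 > μ = 1.769231, the bound 23/260 is < 1 and informative.)

P[X ≥ 20] ≤ 23/260 ≈ 0.088462.


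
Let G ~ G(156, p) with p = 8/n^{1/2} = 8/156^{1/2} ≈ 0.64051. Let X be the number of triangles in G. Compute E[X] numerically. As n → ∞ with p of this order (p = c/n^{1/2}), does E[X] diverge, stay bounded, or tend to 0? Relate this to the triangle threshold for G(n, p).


Number of potential triangles: C(156, 3) = 620620.
Each occurs with probability p³ ≈ (0.64051)³ ≈ 2.6277441e-01.
By linearity: E[X] = C(156, 3)·p³ ≈ 620620 · 2.6277441e-01 ≈ 163083.05200.
Since α = 1/2 < 1, p = c/n^{1/2} ≫ 1/n is above the triangle threshold p ~ 1/n. Asymptotically E[X] ~ (c³/6)·n^{3(1−α)} = (8³/6)·n^{1.5} → ∞; triangles are abundant w.h.p.

E[X] ≈ 163083.05200; in regime p = Θ(1/n^{1/2}) E[X] diverges (above the triangle threshold p ~ 1/n).


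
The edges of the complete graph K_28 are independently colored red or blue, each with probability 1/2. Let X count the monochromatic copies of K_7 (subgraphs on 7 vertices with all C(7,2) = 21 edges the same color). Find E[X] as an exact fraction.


Let X = Σ_S X_S over the C(28, 7) = 1184040 subsets S of size 7, where X_S = 1 if the K_7 on S is monochromatic.
For a fixed S, the K_7 on S has C(7, 2) = 21 edges. P[all 21 edges red] = (1/2)^21, and likewise for blue, so P[monochromatic] = 2·(1/2)^21 = 2^{1 − 21} = 1/1048576.
Summing: E[X] = C(28, 7) · 2^{1 − 21} = 1184040 · 1/1048576 = 148005/131072.
Numerically: E[X] ≈ 1.12919.

E[X] = C(28,7)·2^(1−C(7,2)) = 148005/131072 ≈ 1.12919.


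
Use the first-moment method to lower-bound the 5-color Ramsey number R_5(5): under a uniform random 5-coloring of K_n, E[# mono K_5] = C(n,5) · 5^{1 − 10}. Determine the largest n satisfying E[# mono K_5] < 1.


We need C(n, 5) · 5^{1 − 10} < 1, i.e. C(n, 5) < 5^{10 − 1} = 1953125.
Check values of n near the boundary:
  n = 43: C(43, 5) = 962598; 962598 < 1953125? YES
  n = 44: C(44, 5) = 1086008; 1086008 < 1953125? YES
  n = 45: C(45, 5) = 1221759; 1221759 < 1953125? YES
  n = 46: C(46, 5) = 1370754; 1370754 < 1953125? YES
  n = 47: C(47, 5) = 1533939; 1533939 < 1953125? YES
  n = 48: C(48, 5) = 1712304; 1712304 < 1953125? YES
  n = 49: C(49, 5) = 1906884; 1906884 < 1953125? YES
  n = 50: C(50, 5) = 2118760; 2118760 < 1953125? NO
  n = 51: C(51, 5) = 2349060; 2349060 < 1953125? NO
The largest n with C(n, 5) < 1953125 is n = 49 (where E[X] = 1906884/1953125 ≈ 0.976325). Hence R_5(5) > 49, i.e. R_5(5) ≥ 50.

Largest n = 49; hence R_5(5) > 49.


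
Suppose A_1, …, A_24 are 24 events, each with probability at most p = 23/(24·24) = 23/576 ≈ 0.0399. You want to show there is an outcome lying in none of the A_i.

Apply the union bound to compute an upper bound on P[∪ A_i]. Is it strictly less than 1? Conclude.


Union bound: P[∪_{i=1}^{24} A_i] ≤ Σ_i P[A_i] ≤ 24·p = 24·(23/576) = 23/24.
Numerically: 23/24 ≈ 0.9583.
Is 23/24 < 1? YES.
Since P[∪ A_i] ≤ 23/24 < 1, the complement has P[∩ A_i^c] ≥ 1 − 23/24 = 1/24 > 0, so some outcome avoids every A_i.

24·p = 23/24 ≈ 0.9583; existence CERTIFIED by the union bound.


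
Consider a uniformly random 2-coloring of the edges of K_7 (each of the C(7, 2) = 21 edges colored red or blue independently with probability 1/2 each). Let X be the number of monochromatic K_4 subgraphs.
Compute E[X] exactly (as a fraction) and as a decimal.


Let X = Σ_S X_S over the C(7, 4) = 35 subsets S of size 4, where X_S = 1 if the K_4 on S is monochromatic.
For a fixed S, the K_4 on S has C(4, 2) = 6 edges. P[all 6 edges red] = (1/2)^6, and likewise for blue, so P[monochromatic] = 2·(1/2)^6 = 2^{1 − 6} = 1/32.
Summing: E[X] = C(7, 4) · 2^{1 − 6} = 35 · 1/32 = 35/32.
Numerically: E[X] ≈ 1.093750.

E[X] = C(7,4)·2^(1−C(4,2)) = 35/32 ≈ 1.093750.


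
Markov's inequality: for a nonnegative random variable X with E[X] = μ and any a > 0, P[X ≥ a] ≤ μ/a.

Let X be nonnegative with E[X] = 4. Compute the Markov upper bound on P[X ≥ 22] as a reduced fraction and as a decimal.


μ = E[X] = 4, a = 22.
Markov: P[X ≥ 22] ≤ μ/a = (4)/22 = 2/11.
Numerically: ≈ 0.18182.
(Since a = 22 > μ = 4.00000, the bound 2/11 is < 1 and informative.)

P[X ≥ 22] ≤ 2/11 ≈ 0.18182.


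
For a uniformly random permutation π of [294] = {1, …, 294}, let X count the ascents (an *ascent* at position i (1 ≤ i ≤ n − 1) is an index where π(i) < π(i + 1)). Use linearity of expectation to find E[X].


Write X = Σ X_I over i = 1, …, 293, with X_I the indicator of one ascent.
There are 293 indicators.
For each fixed i, the pair (π(i), π(i+1)) is a uniformly random ordered pair of distinct values from {1, …, 294}; by symmetry P[π(i) < π(i+1)] = 1/2.
By linearity: E[X] = 293 · (1/2) = (294 − 1) · (1/2) = 293/2 ≈ 146.500.

E[X] = 293/2 = 146.500.


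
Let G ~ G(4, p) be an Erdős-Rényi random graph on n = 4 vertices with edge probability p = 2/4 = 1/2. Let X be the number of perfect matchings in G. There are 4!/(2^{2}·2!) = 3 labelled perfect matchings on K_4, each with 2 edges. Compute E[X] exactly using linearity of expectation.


K_4 has 4!/(2^{2}·2!) = 3 labelled perfect matchings.
For each such perfect matching H, let X_H = 1 if all 2 edges of H are present in G. Then P[X_H = 1] = p^{2} = (1/2)^{2} = 1/4.
By linearity: E[X] = Σ_H E[X_H] = 3 · p^{2} = 3 · 1/4 = 3/4.
Numerically: E[X] ≈ 0.75.

E[X] = 3 · (1/2)^{2} = 3/4 ≈ 0.75.


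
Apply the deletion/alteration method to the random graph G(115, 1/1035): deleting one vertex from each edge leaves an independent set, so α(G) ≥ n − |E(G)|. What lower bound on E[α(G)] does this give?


E[|E(G)|] = C(115, 2)·p = 6555 · (1/1035) = 19/3.
E[α(G)] ≥ n − E[|E(G)|] = 115 − 19/3 = 326/3.
Numerically: ≈ 108.666667.
(This is only a lower bound; the true E[α(G)] may be larger.)

E[α(G)] ≥ 326/3 ≈ 108.666667.


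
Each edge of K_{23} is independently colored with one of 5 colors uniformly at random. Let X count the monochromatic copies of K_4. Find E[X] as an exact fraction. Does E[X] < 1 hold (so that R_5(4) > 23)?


E[X] = C(23, 4) · 5^{1 − 6} = 8855 · 5^{−5} = 8855/3125.
As a reduced fraction: E[X] = 1771/625 ≈ 2.834.
Is E[X] < 1? NO.
Since E[X] ≥ 1, the first-moment bound is inconclusive at n = 23; it does NOT by itself certify R_5(4) > 23.

E[X] = 1771/625 ≈ 2.834; E[X] ≥ 1; first-moment method inconclusive here.


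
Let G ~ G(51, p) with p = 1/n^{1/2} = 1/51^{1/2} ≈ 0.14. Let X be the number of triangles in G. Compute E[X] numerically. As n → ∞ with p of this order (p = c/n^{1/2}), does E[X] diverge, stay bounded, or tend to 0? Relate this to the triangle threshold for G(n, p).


Number of potential triangles: C(51, 3) = 20825.
Each occurs with probability p³ ≈ (0.14)³ ≈ 2.745647e-03.
By linearity: E[X] = C(51, 3)·p³ ≈ 20825 · 2.745647e-03 ≈ 57.1781.
Since α = 1/2 < 1, p = c/n^{1/2} ≫ 1/n is above the triangle threshold p ~ 1/n. Asymptotically E[X] ~ (c³/6)·n^{3(1−α)} = (1³/6)·n^{1.5} → ∞; triangles are abundant w.h.p.

E[X] ≈ 57.1781; in regime p = Θ(1/n^{1/2}) E[X] diverges (above the triangle threshold p ~ 1/n).


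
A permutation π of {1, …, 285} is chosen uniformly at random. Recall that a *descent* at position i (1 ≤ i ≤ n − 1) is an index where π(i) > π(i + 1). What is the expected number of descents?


Write X = Σ X_I over i = 1, …, 284, with X_I the indicator of one descent.
There are 284 indicators.
For each fixed i, the pair (π(i), π(i+1)) is a uniformly random ordered pair of distinct values from {1, …, 285}; by symmetry P[π(i) > π(i+1)] = 1/2.
By linearity: E[X] = 284 · (1/2) = (285 − 1) · (1/2) = 142 ≈ 142.0000.

E[X] = 142 = 142.0000.


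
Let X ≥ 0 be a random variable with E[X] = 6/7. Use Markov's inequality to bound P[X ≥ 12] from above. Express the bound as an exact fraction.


μ = E[X] = 6/7, a = 12.
Markov: P[X ≥ 12] ≤ μ/a = (6/7)/12 = 1/14.
Numerically: ≈ 0.071.
(Since a = 12 > μ = 0.857, the bound 1/14 is < 1 and informative.)

P[X ≥ 12] ≤ 1/14 ≈ 0.071.


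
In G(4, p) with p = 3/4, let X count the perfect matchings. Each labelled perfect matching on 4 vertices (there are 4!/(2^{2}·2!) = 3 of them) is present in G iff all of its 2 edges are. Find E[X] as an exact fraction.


K_4 has 4!/(2^{2}·2!) = 3 labelled perfect matchings.
For each such perfect matching H, let X_H = 1 if all 2 edges of H are present in G. Then P[X_H = 1] = p^{2} = (3/4)^{2} = 9/16.
By linearity: E[X] = Σ_H E[X_H] = 3 · p^{2} = 3 · 9/16 = 27/16.
Numerically: E[X] ≈ 1.69.

E[X] = 3 · (3/4)^{2} = 27/16 ≈ 1.69.


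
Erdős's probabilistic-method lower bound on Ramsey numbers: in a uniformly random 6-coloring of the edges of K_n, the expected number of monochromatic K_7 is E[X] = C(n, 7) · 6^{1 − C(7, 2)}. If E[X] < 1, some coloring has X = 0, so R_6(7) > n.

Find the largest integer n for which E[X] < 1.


We need C(n, 7) · 6^{1 − 21} < 1, i.e. C(n, 7) < 6^{21 − 1} = 3656158440062976.
Check values of n near the boundary:
  n = 566: C(566, 7) = 3557206237959440; 3557206237959440 < 3656158440062976? YES
  n = 567: C(567, 7) = 3601671315933933; 3601671315933933 < 3656158440062976? YES
  n = 568: C(568, 7) = 3646611956239704; 3646611956239704 < 3656158440062976? YES
  n = 569: C(569, 7) = 3692032389858348; 3692032389858348 < 3656158440062976? NO
  n = 570: C(570, 7) = 3737936877831720; 3737936877831720 < 3656158440062976? NO
The largest n with C(n, 7) < 3656158440062976 is n = 568 (where E[X] = 16882462760369/16926659444736 ≈ 0.997389). Hence R_6(7) > 568, i.e. R_6(7) ≥ 569.

Largest n = 568; hence R_6(7) > 568.


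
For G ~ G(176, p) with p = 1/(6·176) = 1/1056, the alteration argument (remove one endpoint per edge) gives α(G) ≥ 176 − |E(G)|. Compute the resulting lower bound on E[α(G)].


E[|E(G)|] = C(176, 2)·p = 15400 · (1/1056) = 175/12.
E[α(G)] ≥ n − E[|E(G)|] = 176 − 175/12 = 1937/12.
Numerically: ≈ 161.416667.
(This is only a lower bound; the true E[α(G)] may be larger.)

E[α(G)] ≥ 1937/12 ≈ 161.416667.


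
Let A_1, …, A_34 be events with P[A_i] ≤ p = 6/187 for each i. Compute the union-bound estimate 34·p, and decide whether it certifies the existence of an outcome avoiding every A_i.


Union bound: P[∪_{i=1}^{34} A_i] ≤ Σ_i P[A_i] ≤ 34·p = 34·(6/187) = 12/11.
Numerically: 12/11 ≈ 1.0909091.
Is 12/11 < 1? NO.
Since the bound 12/11 is ≥ 1, the union bound is uninformative here; it does NOT by itself certify existence.

34·p = 12/11 ≈ 1.0909091; existence NOT certified by the union bound.


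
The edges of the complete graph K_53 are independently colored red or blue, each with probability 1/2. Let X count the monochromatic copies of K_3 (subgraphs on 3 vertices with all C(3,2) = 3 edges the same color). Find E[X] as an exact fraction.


Let X = Σ_S X_S over the C(53, 3) = 23426 subsets S of size 3, where X_S = 1 if the K_3 on S is monochromatic.
For a fixed S, the K_3 on S has C(3, 2) = 3 edges. P[all 3 edges red] = (1/2)^3, and likewise for blue, so P[monochromatic] = 2·(1/2)^3 = 2^{1 − 3} = 1/4.
By linearity: E[X] = C(53, 3) · 2^{1 − 3} = 23426 · 1/4 = 11713/2.
Numerically: E[X] ≈ 5856.50000.

E[X] = C(53,3)·2^(1−C(3,2)) = 11713/2 ≈ 5856.50000.


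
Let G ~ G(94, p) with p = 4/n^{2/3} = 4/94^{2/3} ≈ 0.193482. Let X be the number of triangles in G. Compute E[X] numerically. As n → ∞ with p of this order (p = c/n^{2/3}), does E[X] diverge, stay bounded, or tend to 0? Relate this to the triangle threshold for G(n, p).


Number of potential triangles: C(94, 3) = 134044.
Each occurs with probability p³ ≈ (0.193482)³ ≈ 7.24309642e-03.
By linearity: E[X] = C(94, 3)·p³ ≈ 134044 · 7.24309642e-03 ≈ 970.893617.
Since α = 2/3 < 1, p = c/n^{2/3} ≫ 1/n is above the triangle threshold p ~ 1/n. Asymptotically E[X] ~ (c³/6)·n^{3(1−α)} = (4³/6)·n^{1} → ∞; triangles are abundant w.h.p.

E[X] ≈ 970.893617; in regime p = Θ(1/n^{2/3}) E[X] diverges (above the triangle threshold p ~ 1/n).


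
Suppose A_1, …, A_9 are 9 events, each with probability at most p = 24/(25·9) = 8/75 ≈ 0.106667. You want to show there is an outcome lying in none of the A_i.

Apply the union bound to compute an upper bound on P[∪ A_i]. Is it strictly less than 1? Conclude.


Union bound: P[∪_{i=1}^{9} A_i] ≤ Σ_i P[A_i] ≤ 9·p = 9·(8/75) = 24/25.
Numerically: 24/25 ≈ 0.960000.
Is 24/25 < 1? YES.
Since P[∪ A_i] ≤ 24/25 < 1, the complement has P[∩ A_i^c] ≥ 1 − 24/25 = 1/25 > 0, so some outcome avoids every A_i.

9·p = 24/25 ≈ 0.960000; existence CERTIFIED by the union bound.


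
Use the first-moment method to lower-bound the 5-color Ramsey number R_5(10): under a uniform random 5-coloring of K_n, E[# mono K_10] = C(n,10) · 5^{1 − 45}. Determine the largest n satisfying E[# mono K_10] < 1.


We need C(n, 10) · 5^{1 − 45} < 1, i.e. C(n, 10) < 5^{45 − 1} = 5684341886080801486968994140625.
Check values of n near the boundary:
  n = 5387: C(5387, 10) = 5624406917627224603154306376491; 5624406917627224603154306376491 < 5684341886080801486968994140625? YES
  n = 5388: C(5388, 10) = 5634865093375880654852250419586; 5634865093375880654852250419586 < 5684341886080801486968994140625? YES
  n = 5389: C(5389, 10) = 5645340767466558997768874792926; 5645340767466558997768874792926 < 5684341886080801486968994140625? YES
  n = 5390: C(5390, 10) = 5655833965919099070255434039753; 5655833965919099070255434039753 < 5684341886080801486968994140625? YES
  n = 5391: C(5391, 10) = 5666344714787188828795213697883; 5666344714787188828795213697883 < 5684341886080801486968994140625? YES
  n = 5392: C(5392, 10) = 5676873040158402483252283957448; 5676873040158402483252283957448 < 5684341886080801486968994140625? YES
  n = 5393: C(5393, 10) = 5687418968154238267170642278008; 5687418968154238267170642278008 < 5684341886080801486968994140625? NO
The largest n with C(n, 10) < 5684341886080801486968994140625 is n = 5392 (where E[X] = 5676873040158402483252283957448/5684341886080801486968994140625 ≈ 0.99869). Hence R_5(10) > 5392, i.e. R_5(10) ≥ 5393.

Largest n = 5392; hence R_5(10) > 5392.


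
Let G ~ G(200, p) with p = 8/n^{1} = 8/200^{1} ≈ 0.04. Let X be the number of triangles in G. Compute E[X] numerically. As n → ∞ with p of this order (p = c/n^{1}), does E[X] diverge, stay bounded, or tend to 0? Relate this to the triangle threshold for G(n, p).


Number of potential triangles: C(200, 3) = 1313400.
Each occurs with probability p³ ≈ (0.04)³ ≈ 6.4000000e-05.
By linearity: E[X] = C(200, 3)·p³ ≈ 1313400 · 6.4000000e-05 ≈ 84.05760.
Here α = 1, so p = 8/n is exactly at the triangle threshold p ~ 1/n. Asymptotically E[X] → c³/6 = 8³/6 = 256/3 ≈ 85.33333, a bounded constant. In this regime the triangle count is asymptotically Poisson(c³/6).

E[X] ≈ 84.05760; in regime p = Θ(1/n^{1}) E[X] stays bounded (at the triangle threshold p ~ 1/n).


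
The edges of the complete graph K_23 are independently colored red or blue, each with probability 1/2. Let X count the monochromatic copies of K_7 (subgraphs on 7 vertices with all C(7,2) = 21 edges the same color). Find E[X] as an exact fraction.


Let X = Σ_S X_S over the C(23, 7) = 245157 subsets S of size 7, where X_S = 1 if the K_7 on S is monochromatic.
For a fixed S, the K_7 on S has C(7, 2) = 21 edges. P[all 21 edges red] = (1/2)^21, and likewise for blue, so P[monochromatic] = 2·(1/2)^21 = 2^{1 − 21} = 1/1048576.
By linearity of expectation: E[X] = C(23, 7) · 2^{1 − 21} = 245157 · 1/1048576 = 245157/1048576.
Numerically: E[X] ≈ 0.234.

E[X] = C(23,7)·2^(1−C(7,2)) = 245157/1048576 ≈ 0.234.


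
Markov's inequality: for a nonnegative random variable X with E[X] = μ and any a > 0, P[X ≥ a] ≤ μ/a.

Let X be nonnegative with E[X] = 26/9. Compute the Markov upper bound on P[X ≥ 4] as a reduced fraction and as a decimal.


μ = E[X] = 26/9, a = 4.
Markov: P[X ≥ 4] ≤ μ/a = (26/9)/4 = 13/18.
Numerically: ≈ 0.722222.
(Since a = 4 > μ = 2.888889, the bound 13/18 is < 1 and informative.)

P[X ≥ 4] ≤ 13/18 ≈ 0.722222.


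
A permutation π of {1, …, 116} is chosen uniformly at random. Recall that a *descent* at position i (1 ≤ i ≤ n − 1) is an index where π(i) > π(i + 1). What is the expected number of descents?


Write X = Σ X_I over i = 1, …, 115, with X_I the indicator of one descent.
There are 115 indicators.
For each fixed i, the pair (π(i), π(i+1)) is a uniformly random ordered pair of distinct values from {1, …, 116}; by symmetry P[π(i) > π(i+1)] = 1/2.
By linearity: E[X] = 115 · (1/2) = (116 − 1) · (1/2) = 115/2 ≈ 57.500000.

E[X] = 115/2 = 57.500000.


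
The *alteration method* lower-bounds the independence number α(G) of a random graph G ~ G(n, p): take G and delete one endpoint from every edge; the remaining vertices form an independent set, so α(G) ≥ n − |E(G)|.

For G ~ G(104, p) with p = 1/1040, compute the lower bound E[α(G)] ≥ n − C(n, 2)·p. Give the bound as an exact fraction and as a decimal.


E[|E(G)|] = C(104, 2)·p = 5356 · (1/1040) = 103/20.
E[α(G)] ≥ n − E[|E(G)|] = 104 − 103/20 = 1977/20.
Numerically: ≈ 98.8500.
(This is only a lower bound; the true E[α(G)] may be larger.)

E[α(G)] ≥ 1977/20 ≈ 98.8500.


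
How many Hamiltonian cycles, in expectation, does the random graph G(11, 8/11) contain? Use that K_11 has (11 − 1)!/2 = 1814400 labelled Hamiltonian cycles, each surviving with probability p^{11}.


K_11 has (11 − 1)!/2 = 1814400 labelled Hamiltonian cycles.
For each such Hamiltonian cycle H, let X_H = 1 if all 11 edges of H are present in G. Then P[X_H = 1] = p^{11} = (8/11)^{11} = 8589934592/285311670611.
By linearity: E[X] = Σ_H E[X_H] = 1814400 · p^{11} = 1814400 · 8589934592/285311670611 = 15585577323724800/285311670611.
Numerically: E[X] ≈ 5.46e+04.

E[X] = 1814400 · (8/11)^{11} = 15585577323724800/285311670611 ≈ 5.46e+04.


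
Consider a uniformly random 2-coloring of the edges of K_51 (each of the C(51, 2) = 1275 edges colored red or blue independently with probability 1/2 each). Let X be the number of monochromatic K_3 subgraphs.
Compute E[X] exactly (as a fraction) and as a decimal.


Let X = Σ_S X_S over the C(51, 3) = 20825 subsets S of size 3, where X_S = 1 if the K_3 on S is monochromatic.
For a fixed S, the K_3 on S has C(3, 2) = 3 edges. P[all 3 edges red] = (1/2)^3, and likewise for blue, so P[monochromatic] = 2·(1/2)^3 = 2^{1 − 3} = 1/4.
Summing: E[X] = C(51, 3) · 2^{1 − 3} = 20825 · 1/4 = 20825/4.
Numerically: E[X] ≈ 5206.250000.

E[X] = C(51,3)·2^(1−C(3,2)) = 20825/4 ≈ 5206.250000.


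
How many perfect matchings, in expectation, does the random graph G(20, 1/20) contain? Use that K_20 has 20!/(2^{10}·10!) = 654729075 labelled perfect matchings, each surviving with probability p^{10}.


K_20 has 20!/(2^{10}·10!) = 654729075 labelled perfect matchings.
For each such perfect matching H, let X_H = 1 if all 10 edges of H are present in G. Then P[X_H = 1] = p^{10} = (1/20)^{10} = 1/10240000000000.
By linearity: E[X] = Σ_H E[X_H] = 654729075 · p^{10} = 654729075 · 1/10240000000000 = 26189163/409600000000.
Numerically: E[X] ≈ 6.394e-05.

E[X] = 654729075 · (1/20)^{10} = 26189163/409600000000 ≈ 6.394e-05.


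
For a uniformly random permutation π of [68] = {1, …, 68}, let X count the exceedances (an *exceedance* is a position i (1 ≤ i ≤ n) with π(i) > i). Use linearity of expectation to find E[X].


Write X = Σ_{i=1}^{68} X_i, where X_i = 1_{π(i) > i}.
For each fixed i, π(i) is uniform over {1, …, 68} (marginal of a uniform permutation), so P[π(i) > i] = (n − i)/n. Summing: Σ_{i=1}^{68} (n − i)/n = (0 + 1 + … + 67)/68 = 68(68 − 1)/(2·68) = (68 − 1)/2.
Hence E[X] = Σ_{i=1}^{68} (68 − i)/68 = 67/2 ≈ 33.5000.

E[X] = 67/2 = 33.5000.


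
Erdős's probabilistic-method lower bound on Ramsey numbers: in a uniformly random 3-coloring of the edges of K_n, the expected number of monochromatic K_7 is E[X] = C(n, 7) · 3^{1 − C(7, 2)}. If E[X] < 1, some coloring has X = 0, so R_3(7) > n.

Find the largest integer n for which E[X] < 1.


We need C(n, 7) · 3^{1 − 21} < 1, i.e. C(n, 7) < 3^{21 − 1} = 3486784401.
Check values of n near the boundary:
  n = 76: C(76, 7) = 2186189400; 2186189400 < 3486784401? YES
  n = 77: C(77, 7) = 2404808340; 2404808340 < 3486784401? YES
  n = 78: C(78, 7) = 2641902120; 2641902120 < 3486784401? YES
  n = 79: C(79, 7) = 2898753715; 2898753715 < 3486784401? YES
  n = 80: C(80, 7) = 3176716400; 3176716400 < 3486784401? YES
  n = 81: C(81, 7) = 3477216600; 3477216600 < 3486784401? YES
  n = 82: C(82, 7) = 3801756816; 3801756816 < 3486784401? NO
  n = 83: C(83, 7) = 4151918628; 4151918628 < 3486784401? NO
  n = 84: C(84, 7) = 4529365776; 4529365776 < 3486784401? NO
The largest n with C(n, 7) < 3486784401 is n = 81 (where E[X] = 42928600/43046721 ≈ 0.9972560). Hence R_3(7) > 81, i.e. R_3(7) ≥ 82.

Largest n = 81; hence R_3(7) > 81.
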